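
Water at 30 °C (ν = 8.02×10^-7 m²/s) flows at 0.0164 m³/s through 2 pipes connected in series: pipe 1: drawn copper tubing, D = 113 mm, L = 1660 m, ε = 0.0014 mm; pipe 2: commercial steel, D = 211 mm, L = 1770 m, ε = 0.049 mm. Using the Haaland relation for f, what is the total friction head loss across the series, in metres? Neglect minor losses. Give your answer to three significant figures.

Pipe 1: V = 1.635 m/s, Re = 2.30×10^5, ε/D = 1.24×10^-5, f = 0.01516, h_1 = f(L/D)V²/2g = 30.36 m
Pipe 2: V = 0.4690 m/s, Re = 1.23×10^5, ε/D = 2.32×10^-4, f = 0.01827, h_2 = f(L/D)V²/2g = 1.718 m
Series → Q common, losses add: H = Σh = 32.08 m

H ≈ 32.1 m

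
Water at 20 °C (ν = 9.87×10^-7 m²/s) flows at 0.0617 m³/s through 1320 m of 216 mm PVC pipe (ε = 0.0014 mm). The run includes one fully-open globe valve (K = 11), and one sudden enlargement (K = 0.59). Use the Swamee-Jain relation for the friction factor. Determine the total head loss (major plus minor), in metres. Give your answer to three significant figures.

H_L ≈ 14.0 m

V = 4Q/(πD²) = 1.684 m/s; V²/2g = 0.1445 m
Re = 3.68×10^5, ε/D = 6.48×10^-6 → f = 0.01392 (Swamee-Jain)
Major: h_f = f(L/D)·V²/2g = 0.01392·6111·0.1445 = 12.29 m
Minor: ΣK = 11.6; h_m = ΣK·V²/2g = 1.675 m
Total H_L = 12.29 + 1.675 = 13.97 m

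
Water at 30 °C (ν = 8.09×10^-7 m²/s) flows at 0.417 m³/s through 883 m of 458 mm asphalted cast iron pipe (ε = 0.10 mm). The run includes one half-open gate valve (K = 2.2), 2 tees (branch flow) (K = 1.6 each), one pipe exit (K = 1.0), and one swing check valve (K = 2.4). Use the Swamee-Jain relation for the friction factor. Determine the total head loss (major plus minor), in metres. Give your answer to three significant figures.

V = 4Q/(πD²) = 2.531 m/s; V²/2g = 0.3265 m
Re = 1.43×10^6, ε/D = 2.18×10^-4 → f = 0.01472 (Swamee-Jain)
Major: h_f = f(L/D)·V²/2g = 0.01472·1928·0.3265 = 9.264 m
Minor: ΣK = 8.80; h_m = ΣK·V²/2g = 2.874 m
Total H_L = 9.264 + 2.874 = 12.14 m

H_L ≈ 12.1 m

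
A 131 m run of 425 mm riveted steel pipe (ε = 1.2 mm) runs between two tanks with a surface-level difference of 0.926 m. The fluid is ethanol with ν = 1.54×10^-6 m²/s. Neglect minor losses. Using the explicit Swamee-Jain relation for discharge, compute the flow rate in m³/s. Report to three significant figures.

Q ≈ 0.213 m³/s

Swamee-Jain (Type II): Q = -0.965·√(gD⁵h_f/L)·ln[ε/(3.7D) + √(3.17ν²L/(gD³h_f))]
√(gD⁵h_f/L) = √(9.81·0.425⁵·0.926/131) = 0.03101
ε/(3.7D) = 7.63×10^-4; √(3.17ν²L/(gD³h_f)) = 3.76×10^-5
Q = -0.965·0.03101·ln(8.007×10^-4) = 0.2134 m³/s
Check: V = 1.50 m/s, Re = 4.15×10^5, f = 0.02619, h_f = 0.931 m ≈ 0.926 m ✓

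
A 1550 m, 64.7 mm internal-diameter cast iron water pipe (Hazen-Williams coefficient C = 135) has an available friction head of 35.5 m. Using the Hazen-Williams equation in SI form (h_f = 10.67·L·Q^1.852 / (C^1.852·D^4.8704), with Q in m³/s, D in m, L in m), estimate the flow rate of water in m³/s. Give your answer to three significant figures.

Q ≈ 0.00365 m³/s

Rearranging: Q = [h_f·C^1.852·D^4.8704 / (10.67·L)]^(1/1.852)
Q = [35.5·135^1.852·0.0647^4.8704 / (10.67·1550)]^0.540 = 0.003652 m³/s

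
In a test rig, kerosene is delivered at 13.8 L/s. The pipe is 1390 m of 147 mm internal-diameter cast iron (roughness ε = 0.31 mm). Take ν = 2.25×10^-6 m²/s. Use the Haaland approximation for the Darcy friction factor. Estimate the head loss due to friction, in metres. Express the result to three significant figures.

h_f ≈ 8.41 m

V = 4Q/(πD²) = 4·0.0138/(π·0.147²) = 0.8131 m/s
Re = VD/ν = 0.8131·0.147/2.25×10^-6 = 5.31×10^4 → turbulent
ε/D = 0.31/147 = 0.00211
Haaland: f = 0.02639
h_f = f(L/D)V²/(2g) = 0.02639·(1390/0.147)·0.8131²/(2·9.81) = 8.410 m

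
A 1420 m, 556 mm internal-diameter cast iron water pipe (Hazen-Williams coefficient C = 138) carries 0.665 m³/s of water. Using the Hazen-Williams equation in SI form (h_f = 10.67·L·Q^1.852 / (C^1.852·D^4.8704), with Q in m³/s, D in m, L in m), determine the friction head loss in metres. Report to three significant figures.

h_f = 10.67·1420·0.665^1.852 / (138^1.852·0.556^4.8704) = 13.52 m

h_f ≈ 13.5 m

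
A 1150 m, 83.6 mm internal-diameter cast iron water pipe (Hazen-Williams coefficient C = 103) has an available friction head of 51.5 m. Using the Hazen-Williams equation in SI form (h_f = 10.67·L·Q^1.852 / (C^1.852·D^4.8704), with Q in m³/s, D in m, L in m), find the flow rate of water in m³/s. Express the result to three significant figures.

Rearranging: Q = [h_f·C^1.852·D^4.8704 / (10.67·L)]^(1/1.852)
Q = [51.5·103^1.852·0.0836^4.8704 / (10.67·1150)]^0.540 = 0.007851 m³/s

Q ≈ 0.00785 m³/s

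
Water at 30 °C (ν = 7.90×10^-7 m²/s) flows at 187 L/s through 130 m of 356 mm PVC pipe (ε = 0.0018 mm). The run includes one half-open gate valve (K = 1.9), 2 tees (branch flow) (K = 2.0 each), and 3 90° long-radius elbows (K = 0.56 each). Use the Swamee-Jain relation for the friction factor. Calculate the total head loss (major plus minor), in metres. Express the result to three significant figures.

H_L ≈ 2.16 m

V = 4Q/(πD²) = 1.879 m/s; V²/2g = 0.1799 m
Re = 8.47×10^5, ε/D = 5.06×10^-6 → f = 0.01205 (Swamee-Jain)
Major: h_f = f(L/D)·V²/2g = 0.01205·365.2·0.1799 = 0.7918 m
Minor: ΣK = 7.58; h_m = ΣK·V²/2g = 1.364 m
Total H_L = 0.7918 + 1.364 = 2.155 m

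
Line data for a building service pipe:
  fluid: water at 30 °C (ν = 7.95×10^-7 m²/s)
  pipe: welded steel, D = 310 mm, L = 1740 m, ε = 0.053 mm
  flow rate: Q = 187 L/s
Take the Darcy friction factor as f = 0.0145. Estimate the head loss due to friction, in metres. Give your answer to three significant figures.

V = 4Q/(πD²) = 4·0.187/(π·0.310²) = 2.478 m/s
h_f = f(L/D)V²/(2g) = 0.01450·(1740/0.310)·2.478²/(2·9.81) = 25.46 m

h_f ≈ 25.5 m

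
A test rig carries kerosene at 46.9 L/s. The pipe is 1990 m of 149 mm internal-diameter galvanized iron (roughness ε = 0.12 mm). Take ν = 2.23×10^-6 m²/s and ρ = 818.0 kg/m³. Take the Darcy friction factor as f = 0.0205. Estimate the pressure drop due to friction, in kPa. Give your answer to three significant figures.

Δp ≈ 810 kPa

V = 4Q/(πD²) = 4·0.0469/(π·0.149²) = 2.690 m/s
h_f = f(L/D)V²/(2g) = 0.02050·(1990/0.149)·2.690²/(2·9.81) = 101.0 m
Δp = ρg·h_f = 818.0·9.81·101.0 = 810.1 kPa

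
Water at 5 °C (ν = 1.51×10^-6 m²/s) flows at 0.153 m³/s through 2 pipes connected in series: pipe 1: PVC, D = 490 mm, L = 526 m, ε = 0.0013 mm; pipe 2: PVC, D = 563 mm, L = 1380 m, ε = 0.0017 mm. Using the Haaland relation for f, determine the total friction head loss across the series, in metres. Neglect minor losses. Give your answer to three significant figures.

Pipe 1: V = 0.8114 m/s, Re = 2.63×10^5, ε/D = 2.65×10^-6, f = 0.01472, h_1 = f(L/D)V²/2g = 0.5302 m
Pipe 2: V = 0.6146 m/s, Re = 2.29×10^5, ε/D = 3.02×10^-6, f = 0.01512, h_2 = f(L/D)V²/2g = 0.7133 m
Series → Q common, losses add: H = Σh = 1.243 m

H ≈ 1.24 m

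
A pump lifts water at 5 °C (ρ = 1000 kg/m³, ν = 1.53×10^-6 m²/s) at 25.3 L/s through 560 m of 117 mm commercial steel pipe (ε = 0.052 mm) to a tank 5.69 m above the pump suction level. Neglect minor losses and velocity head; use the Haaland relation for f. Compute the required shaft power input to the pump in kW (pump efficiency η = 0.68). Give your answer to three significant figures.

V = 4Q/(πD²) = 2.353 m/s; Re = 1.80×10^5; ε/D = 4.44×10^-4; f = 0.01853
h_f = f(L/D)V²/2g = 25.03 m
Total head H = z + h_f = 5.69 + 25.03 = 30.72 m
P_hyd = ρgQH = 1000·9.81·0.0253·30.72 = 7.623 kW
P_shaft = P_hyd/η = 7.623/0.68 = 11.21 kW

P_shaft ≈ 11.2 kW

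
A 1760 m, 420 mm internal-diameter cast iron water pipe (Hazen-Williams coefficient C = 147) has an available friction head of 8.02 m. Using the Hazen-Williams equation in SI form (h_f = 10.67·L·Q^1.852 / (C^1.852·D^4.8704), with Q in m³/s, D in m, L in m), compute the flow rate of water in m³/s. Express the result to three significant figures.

Rearranging: Q = [h_f·C^1.852·D^4.8704 / (10.67·L)]^(1/1.852)
Q = [8.02·147^1.852·0.420^4.8704 / (10.67·1760)]^0.540 = 0.2276 m³/s

Q ≈ 0.228 m³/s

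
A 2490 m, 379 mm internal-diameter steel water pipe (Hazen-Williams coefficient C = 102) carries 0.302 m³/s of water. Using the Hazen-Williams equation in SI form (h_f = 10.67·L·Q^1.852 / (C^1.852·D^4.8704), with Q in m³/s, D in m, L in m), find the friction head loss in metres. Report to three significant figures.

h_f = 10.67·2490·0.302^1.852 / (102^1.852·0.379^4.8704) = 62.17 m

h_f ≈ 62.2 m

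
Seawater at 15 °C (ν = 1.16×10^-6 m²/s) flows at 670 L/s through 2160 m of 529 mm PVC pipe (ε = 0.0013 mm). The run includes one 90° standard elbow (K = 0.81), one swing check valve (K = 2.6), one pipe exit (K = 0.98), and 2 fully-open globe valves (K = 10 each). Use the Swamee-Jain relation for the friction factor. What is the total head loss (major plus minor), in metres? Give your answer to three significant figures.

V = 4Q/(πD²) = 3.048 m/s; V²/2g = 0.4736 m
Re = 1.39×10^6, ε/D = 2.46×10^-6 → f = 0.01107 (Swamee-Jain)
Major: h_f = f(L/D)·V²/2g = 0.01107·4083·0.4736 = 21.40 m
Minor: ΣK = 24.4; h_m = ΣK·V²/2g = 11.55 m
Total H_L = 21.40 + 11.55 = 32.95 m

H_L ≈ 33.0 m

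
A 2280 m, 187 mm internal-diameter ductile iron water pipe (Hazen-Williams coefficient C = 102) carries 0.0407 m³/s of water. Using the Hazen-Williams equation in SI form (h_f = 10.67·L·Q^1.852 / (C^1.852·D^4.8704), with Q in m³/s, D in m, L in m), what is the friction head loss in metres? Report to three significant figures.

h_f = 10.67·2280·0.0407^1.852 / (102^1.852·0.187^4.8704) = 43.41 m

h_f ≈ 43.4 m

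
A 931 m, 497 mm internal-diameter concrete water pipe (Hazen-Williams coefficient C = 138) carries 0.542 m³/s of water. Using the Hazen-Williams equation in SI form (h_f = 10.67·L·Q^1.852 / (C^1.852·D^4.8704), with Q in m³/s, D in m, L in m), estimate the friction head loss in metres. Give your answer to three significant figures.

h_f ≈ 10.5 m

h_f = 10.67·931·0.542^1.852 / (138^1.852·0.497^4.8704) = 10.48 m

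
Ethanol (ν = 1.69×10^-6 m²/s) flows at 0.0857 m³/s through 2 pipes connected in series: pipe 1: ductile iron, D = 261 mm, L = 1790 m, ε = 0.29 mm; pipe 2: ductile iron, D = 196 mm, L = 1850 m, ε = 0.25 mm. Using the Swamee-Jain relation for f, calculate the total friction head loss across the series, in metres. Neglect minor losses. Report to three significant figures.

Pipe 1: V = 1.602 m/s, Re = 2.47×10^5, ε/D = 0.00111, f = 0.02138, h_1 = f(L/D)V²/2g = 19.18 m
Pipe 2: V = 2.840 m/s, Re = 3.29×10^5, ε/D = 0.00128, f = 0.02175, h_2 = f(L/D)V²/2g = 84.40 m
Series → Q common, losses add: H = Σh = 103.6 m

H ≈ 104 m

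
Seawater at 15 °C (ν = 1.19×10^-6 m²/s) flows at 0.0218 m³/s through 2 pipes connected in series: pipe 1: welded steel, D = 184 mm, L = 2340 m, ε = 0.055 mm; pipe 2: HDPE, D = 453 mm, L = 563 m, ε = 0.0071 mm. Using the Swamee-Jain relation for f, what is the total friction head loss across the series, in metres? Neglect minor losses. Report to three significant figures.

H ≈ 8.23 m

Pipe 1: V = 0.8198 m/s, Re = 1.27×10^5, ε/D = 2.99×10^-4, f = 0.01884, h_1 = f(L/D)V²/2g = 8.206 m
Pipe 2: V = 0.1353 m/s, Re = 5.15×10^4, ε/D = 1.57×10^-5, f = 0.02069, h_2 = f(L/D)V²/2g = 0.02398 m
Series → Q common, losses add: H = Σh = 8.230 m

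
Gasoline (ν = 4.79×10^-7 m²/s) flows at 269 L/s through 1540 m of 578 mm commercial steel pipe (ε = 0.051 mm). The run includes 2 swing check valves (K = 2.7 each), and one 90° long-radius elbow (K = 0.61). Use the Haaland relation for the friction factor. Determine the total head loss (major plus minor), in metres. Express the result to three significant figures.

V = 4Q/(πD²) = 1.025 m/s; V²/2g = 0.05357 m
Re = 1.24×10^6, ε/D = 8.82×10^-5 → f = 0.01292 (Haaland)
Major: h_f = f(L/D)·V²/2g = 0.01292·2664·0.05357 = 1.845 m
Minor: ΣK = 6.01; h_m = ΣK·V²/2g = 0.3220 m
Total H_L = 1.845 + 0.3220 = 2.166 m

H_L ≈ 2.17 m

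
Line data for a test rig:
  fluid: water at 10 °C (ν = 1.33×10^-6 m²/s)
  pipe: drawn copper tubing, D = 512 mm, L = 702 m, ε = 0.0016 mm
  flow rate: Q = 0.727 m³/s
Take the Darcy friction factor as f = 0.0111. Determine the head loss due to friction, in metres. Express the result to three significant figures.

V = 4Q/(πD²) = 4·0.727/(π·0.512²) = 3.531 m/s
h_f = f(L/D)V²/(2g) = 0.01110·(702/0.512)·3.531²/(2·9.81) = 9.672 m

h_f ≈ 9.67 m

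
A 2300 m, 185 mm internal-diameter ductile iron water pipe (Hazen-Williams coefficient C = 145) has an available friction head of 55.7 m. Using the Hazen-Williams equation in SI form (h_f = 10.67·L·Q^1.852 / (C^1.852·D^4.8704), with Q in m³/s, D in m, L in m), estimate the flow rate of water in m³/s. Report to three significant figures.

Rearranging: Q = [h_f·C^1.852·D^4.8704 / (10.67·L)]^(1/1.852)
Q = [55.7·145^1.852·0.185^4.8704 / (10.67·2300)]^0.540 = 0.06405 m³/s

Q ≈ 0.0640 m³/s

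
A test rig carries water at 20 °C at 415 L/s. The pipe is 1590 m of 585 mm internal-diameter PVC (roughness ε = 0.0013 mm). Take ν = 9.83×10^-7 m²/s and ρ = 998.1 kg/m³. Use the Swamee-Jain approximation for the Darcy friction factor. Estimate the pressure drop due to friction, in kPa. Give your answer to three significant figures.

V = 4Q/(πD²) = 4·0.415/(π·0.585²) = 1.544 m/s
Re = VD/ν = 1.544·0.585/9.83×10^-7 = 9.19×10^5 → turbulent
ε/D = 0.0013/585 = 2.22×10^-6
Swamee-Jain: f = 0.01183
h_f = f(L/D)V²/(2g) = 0.01183·(1590/0.585)·1.544²/(2·9.81) = 3.906 m
Δp = ρg·h_f = 998.1·9.81·3.906 = 38.24 kPa

Δp ≈ 38.2 kPa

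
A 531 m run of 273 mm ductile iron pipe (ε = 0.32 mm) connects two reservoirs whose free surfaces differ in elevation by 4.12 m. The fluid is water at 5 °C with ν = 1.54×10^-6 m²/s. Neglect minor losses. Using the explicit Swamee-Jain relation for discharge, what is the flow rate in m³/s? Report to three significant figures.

Swamee-Jain (Type II): Q = -0.965·√(gD⁵h_f/L)·ln[ε/(3.7D) + √(3.17ν²L/(gD³h_f))]
√(gD⁵h_f/L) = √(9.81·0.273⁵·4.12/531) = 0.01074
ε/(3.7D) = 3.17×10^-4; √(3.17ν²L/(gD³h_f)) = 6.97×10^-5
Q = -0.965·0.01074·ln(3.865×10^-4) = 0.08147 m³/s
Check: V = 1.39 m/s, Re = 2.47×10^5, f = 0.02162, h_f = 4.15 m ≈ 4.12 m ✓

Q ≈ 0.0815 m³/s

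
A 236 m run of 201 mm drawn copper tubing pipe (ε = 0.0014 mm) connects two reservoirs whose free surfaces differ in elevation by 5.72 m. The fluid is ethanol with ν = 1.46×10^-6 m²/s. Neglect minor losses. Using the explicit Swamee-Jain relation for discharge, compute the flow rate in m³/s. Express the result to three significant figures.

Q ≈ 0.0827 m³/s

Swamee-Jain (Type II): Q = -0.965·√(gD⁵h_f/L)·ln[ε/(3.7D) + √(3.17ν²L/(gD³h_f))]
√(gD⁵h_f/L) = √(9.81·0.201⁵·5.72/236) = 0.008832
ε/(3.7D) = 1.88×10^-6; √(3.17ν²L/(gD³h_f)) = 5.92×10^-5
Q = -0.965·0.008832·ln(6.104×10^-5) = 0.08271 m³/s
Check: V = 2.61 m/s, Re = 3.59×10^5, f = 0.01400, h_f = 5.69 m ≈ 5.72 m ✓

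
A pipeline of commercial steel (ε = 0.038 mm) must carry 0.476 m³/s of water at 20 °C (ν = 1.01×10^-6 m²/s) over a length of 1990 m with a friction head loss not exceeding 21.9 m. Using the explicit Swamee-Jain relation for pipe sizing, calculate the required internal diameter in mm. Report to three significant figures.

D ≈ 470 mm

Swamee-Jain (Type III): D = 0.66·[ε^1.25·(LQ²/(gh_f))^4.75 + ν·Q^9.4·(L/(gh_f))^5.2]^0.04
LQ²/(gh_f) = 2.099; L/(gh_f) = 9.263
Term 1 = ε^1.25·(…)^4.75 = 1.01×10^-4; Term 2 = ν·Q^9.4·(…)^5.2 = 1.00×10^-4
D = 0.66·(1.01×10^-4 + 1.00×10^-4)^0.04 = 0.4696 m = 470 mm
Check: V = 2.75 m/s, Re = 1.28×10^6, f = 0.01294, h_f = 21.1 m ≈ 21.9 m ✓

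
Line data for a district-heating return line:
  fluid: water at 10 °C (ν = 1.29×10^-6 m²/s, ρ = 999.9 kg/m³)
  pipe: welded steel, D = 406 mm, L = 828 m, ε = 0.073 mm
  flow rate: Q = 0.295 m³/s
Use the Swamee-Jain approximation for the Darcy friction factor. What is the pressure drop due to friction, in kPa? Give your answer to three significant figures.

Δp ≈ 78.7 kPa

V = 4Q/(πD²) = 4·0.295/(π·0.406²) = 2.279 m/s
Re = VD/ν = 2.279·0.406/1.29×10^-6 = 7.17×10^5 → turbulent
ε/D = 0.073/406 = 1.80×10^-4
Swamee-Jain: f = 0.01487
h_f = f(L/D)V²/(2g) = 0.01487·(828/0.406)·2.279²/(2·9.81) = 8.026 m
Δp = ρg·h_f = 999.9·9.81·8.026 = 78.73 kPa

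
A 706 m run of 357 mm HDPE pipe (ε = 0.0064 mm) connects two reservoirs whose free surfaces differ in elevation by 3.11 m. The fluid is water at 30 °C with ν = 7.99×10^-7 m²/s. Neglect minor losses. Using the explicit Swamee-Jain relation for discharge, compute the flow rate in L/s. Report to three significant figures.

Q ≈ 156 L/s

Swamee-Jain (Type II): Q = -0.965·√(gD⁵h_f/L)·ln[ε/(3.7D) + √(3.17ν²L/(gD³h_f))]
√(gD⁵h_f/L) = √(9.81·0.357⁵·3.11/706) = 0.01583
ε/(3.7D) = 4.85×10^-6; √(3.17ν²L/(gD³h_f)) = 3.21×10^-5
Q = -0.965·0.01583·ln(3.693×10^-5) = 0.1559 m³/s
Check: V = 1.56 m/s, Re = 6.96×10^5, f = 0.01270, h_f = 3.10 m ≈ 3.11 m ✓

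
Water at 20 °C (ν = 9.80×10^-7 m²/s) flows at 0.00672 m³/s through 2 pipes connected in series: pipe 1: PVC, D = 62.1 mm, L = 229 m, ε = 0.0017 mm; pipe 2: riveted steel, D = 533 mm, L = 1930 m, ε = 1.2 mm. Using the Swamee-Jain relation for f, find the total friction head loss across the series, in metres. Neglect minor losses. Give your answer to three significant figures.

H ≈ 15.6 m

Pipe 1: V = 2.219 m/s, Re = 1.41×10^5, ε/D = 2.74×10^-5, f = 0.01686, h_1 = f(L/D)V²/2g = 15.60 m
Pipe 2: V = 0.03012 m/s, Re = 1.64×10^4, ε/D = 0.00225, f = 0.03156, h_2 = f(L/D)V²/2g = 0.005284 m
Series → Q common, losses add: H = Σh = 15.60 m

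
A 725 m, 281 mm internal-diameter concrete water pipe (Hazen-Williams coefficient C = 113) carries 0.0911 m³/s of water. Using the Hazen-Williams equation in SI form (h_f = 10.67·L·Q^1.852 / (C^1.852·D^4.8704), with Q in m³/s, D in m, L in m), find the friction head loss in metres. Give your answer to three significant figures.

h_f ≈ 6.99 m

h_f = 10.67·725·0.0911^1.852 / (113^1.852·0.281^4.8704) = 6.986 m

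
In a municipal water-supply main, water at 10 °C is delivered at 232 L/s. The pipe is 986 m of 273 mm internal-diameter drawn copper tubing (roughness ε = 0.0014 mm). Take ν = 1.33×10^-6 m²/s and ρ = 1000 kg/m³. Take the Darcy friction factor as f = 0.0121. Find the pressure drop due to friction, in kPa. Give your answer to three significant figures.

V = 4Q/(πD²) = 4·0.232/(π·0.273²) = 3.963 m/s
h_f = f(L/D)V²/(2g) = 0.01210·(986/0.273)·3.963²/(2·9.81) = 34.99 m
Δp = ρg·h_f = 1000·9.81·34.99 = 343.3 kPa

Δp ≈ 343 kPa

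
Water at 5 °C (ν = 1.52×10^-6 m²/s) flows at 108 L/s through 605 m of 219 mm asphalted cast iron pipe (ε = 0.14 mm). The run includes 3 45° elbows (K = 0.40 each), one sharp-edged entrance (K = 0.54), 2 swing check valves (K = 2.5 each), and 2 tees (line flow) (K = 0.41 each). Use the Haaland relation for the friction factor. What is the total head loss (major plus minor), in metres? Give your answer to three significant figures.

H_L ≈ 24.6 m

V = 4Q/(πD²) = 2.867 m/s; V²/2g = 0.4190 m
Re = 4.13×10^5, ε/D = 6.39×10^-4 → f = 0.01855 (Haaland)
Major: h_f = f(L/D)·V²/2g = 0.01855·2763·0.4190 = 21.47 m
Minor: ΣK = 7.56; h_m = ΣK·V²/2g = 3.167 m
Total H_L = 21.47 + 3.167 = 24.64 m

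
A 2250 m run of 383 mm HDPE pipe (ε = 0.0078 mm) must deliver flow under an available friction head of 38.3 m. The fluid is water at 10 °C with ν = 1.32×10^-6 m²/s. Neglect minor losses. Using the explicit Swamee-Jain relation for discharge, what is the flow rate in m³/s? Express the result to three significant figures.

Q ≈ 0.373 m³/s

Swamee-Jain (Type II): Q = -0.965·√(gD⁵h_f/L)·ln[ε/(3.7D) + √(3.17ν²L/(gD³h_f))]
√(gD⁵h_f/L) = √(9.81·0.383⁵·38.3/2250) = 0.03710
ε/(3.7D) = 5.50×10^-6; √(3.17ν²L/(gD³h_f)) = 2.43×10^-5
Q = -0.965·0.03710·ln(2.977×10^-5) = 0.3731 m³/s
Check: V = 3.24 m/s, Re = 9.40×10^5, f = 0.01220, h_f = 38.3 m ≈ 38.3 m ✓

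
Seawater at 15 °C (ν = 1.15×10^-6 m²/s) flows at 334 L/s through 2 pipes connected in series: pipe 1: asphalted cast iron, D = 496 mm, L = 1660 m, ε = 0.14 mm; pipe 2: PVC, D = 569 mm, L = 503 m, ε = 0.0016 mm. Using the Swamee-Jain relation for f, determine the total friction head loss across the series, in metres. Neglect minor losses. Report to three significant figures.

Pipe 1: V = 1.729 m/s, Re = 7.46×10^5, ε/D = 2.82×10^-4, f = 0.01583, h_1 = f(L/D)V²/2g = 8.067 m
Pipe 2: V = 1.314 m/s, Re = 6.50×10^5, ε/D = 2.81×10^-6, f = 0.01255, h_2 = f(L/D)V²/2g = 0.9757 m
Series → Q common, losses add: H = Σh = 9.042 m

H ≈ 9.04 m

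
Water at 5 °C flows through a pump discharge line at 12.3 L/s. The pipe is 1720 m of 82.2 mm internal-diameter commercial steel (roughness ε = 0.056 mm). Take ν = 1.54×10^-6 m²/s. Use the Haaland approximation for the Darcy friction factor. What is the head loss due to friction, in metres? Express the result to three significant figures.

V = 4Q/(πD²) = 4·0.0123/(π·0.0822²) = 2.318 m/s
Re = VD/ν = 2.318·0.0822/1.54×10^-6 = 1.24×10^5 → turbulent
ε/D = 0.056/82.2 = 6.81×10^-4
Haaland: f = 0.02034
h_f = f(L/D)V²/(2g) = 0.02034·(1720/0.0822)·2.318²/(2·9.81) = 116.5 m

h_f ≈ 117 m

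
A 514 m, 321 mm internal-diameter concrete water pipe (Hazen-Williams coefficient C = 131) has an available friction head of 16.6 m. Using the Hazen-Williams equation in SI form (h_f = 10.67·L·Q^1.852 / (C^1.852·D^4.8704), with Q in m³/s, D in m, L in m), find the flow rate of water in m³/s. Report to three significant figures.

Rearranging: Q = [h_f·C^1.852·D^4.8704 / (10.67·L)]^(1/1.852)
Q = [16.6·131^1.852·0.321^4.8704 / (10.67·514)]^0.540 = 0.2879 m³/s

Q ≈ 0.288 m³/s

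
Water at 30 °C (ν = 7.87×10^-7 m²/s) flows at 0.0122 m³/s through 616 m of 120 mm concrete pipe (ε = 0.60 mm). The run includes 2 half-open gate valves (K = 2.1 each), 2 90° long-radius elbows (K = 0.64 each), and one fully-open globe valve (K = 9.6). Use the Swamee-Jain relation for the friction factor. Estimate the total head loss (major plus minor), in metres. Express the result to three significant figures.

V = 4Q/(πD²) = 1.079 m/s; V²/2g = 0.05931 m
Re = 1.64×10^5, ε/D = 0.00500 → f = 0.03114 (Swamee-Jain)
Major: h_f = f(L/D)·V²/2g = 0.03114·5133·0.05931 = 9.480 m
Minor: ΣK = 15.1; h_m = ΣK·V²/2g = 0.8944 m
Total H_L = 9.480 + 0.8944 = 10.37 m

H_L ≈ 10.4 m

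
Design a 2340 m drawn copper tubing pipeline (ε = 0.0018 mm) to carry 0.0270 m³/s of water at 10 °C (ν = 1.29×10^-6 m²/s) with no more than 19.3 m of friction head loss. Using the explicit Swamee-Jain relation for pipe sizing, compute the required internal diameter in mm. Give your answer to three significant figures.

Swamee-Jain (Type III): D = 0.66·[ε^1.25·(LQ²/(gh_f))^4.75 + ν·Q^9.4·(L/(gh_f))^5.2]^0.04
LQ²/(gh_f) = 0.009010; L/(gh_f) = 12.36
Term 1 = ε^1.25·(…)^4.75 = 1.27×10^-17; Term 2 = ν·Q^9.4·(…)^5.2 = 1.11×10^-15
D = 0.66·(1.27×10^-17 + 1.11×10^-15)^0.04 = 0.1665 m = 167 mm
Check: V = 1.24 m/s, Re = 1.60×10^5, f = 0.01632, h_f = 18.0 m ≈ 19.3 m ✓

D ≈ 167 mm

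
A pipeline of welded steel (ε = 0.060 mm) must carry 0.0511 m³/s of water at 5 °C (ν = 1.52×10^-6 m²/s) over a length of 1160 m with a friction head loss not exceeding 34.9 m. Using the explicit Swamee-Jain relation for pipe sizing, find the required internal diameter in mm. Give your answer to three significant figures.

Swamee-Jain (Type III): D = 0.66·[ε^1.25·(LQ²/(gh_f))^4.75 + ν·Q^9.4·(L/(gh_f))^5.2]^0.04
LQ²/(gh_f) = 0.008847; L/(gh_f) = 3.388
Term 1 = ε^1.25·(…)^4.75 = 9.33×10^-16; Term 2 = ν·Q^9.4·(…)^5.2 = 6.26×10^-16
D = 0.66·(9.33×10^-16 + 6.26×10^-16)^0.04 = 0.1688 m = 169 mm
Check: V = 2.28 m/s, Re = 2.54×10^5, f = 0.01770, h_f = 32.4 m ≈ 34.9 m ✓

D ≈ 169 mm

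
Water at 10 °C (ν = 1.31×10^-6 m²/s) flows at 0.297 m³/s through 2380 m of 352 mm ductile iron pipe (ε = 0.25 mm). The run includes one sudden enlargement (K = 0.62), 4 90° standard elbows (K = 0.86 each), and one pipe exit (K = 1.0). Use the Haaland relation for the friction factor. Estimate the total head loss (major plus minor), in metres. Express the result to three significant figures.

V = 4Q/(πD²) = 3.052 m/s; V²/2g = 0.4747 m
Re = 8.20×10^5, ε/D = 7.10×10^-4 → f = 0.01855 (Haaland)
Major: h_f = f(L/D)·V²/2g = 0.01855·6761·0.4747 = 59.53 m
Minor: ΣK = 5.06; h_m = ΣK·V²/2g = 2.402 m
Total H_L = 59.53 + 2.402 = 61.94 m

H_L ≈ 61.9 m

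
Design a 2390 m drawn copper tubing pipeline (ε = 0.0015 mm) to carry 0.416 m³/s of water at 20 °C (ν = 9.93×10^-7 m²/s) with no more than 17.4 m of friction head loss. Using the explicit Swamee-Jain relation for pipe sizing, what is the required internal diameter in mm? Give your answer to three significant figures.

Swamee-Jain (Type III): D = 0.66·[ε^1.25·(LQ²/(gh_f))^4.75 + ν·Q^9.4·(L/(gh_f))^5.2]^0.04
LQ²/(gh_f) = 2.423; L/(gh_f) = 14.00
Term 1 = ε^1.25·(…)^4.75 = 3.51×10^-6; Term 2 = ν·Q^9.4·(…)^5.2 = 2.38×10^-4
D = 0.66·(3.51×10^-6 + 2.38×10^-4)^0.04 = 0.4730 m = 473 mm
Check: V = 2.37 m/s, Re = 1.13×10^6, f = 0.01146, h_f = 16.5 m ≈ 17.4 m ✓

D ≈ 473 mm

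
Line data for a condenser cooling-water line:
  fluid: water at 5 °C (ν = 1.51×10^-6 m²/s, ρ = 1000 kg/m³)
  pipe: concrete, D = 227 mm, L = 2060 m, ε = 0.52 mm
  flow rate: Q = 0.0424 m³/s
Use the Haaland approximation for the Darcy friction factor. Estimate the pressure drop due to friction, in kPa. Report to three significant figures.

V = 4Q/(πD²) = 4·0.0424/(π·0.227²) = 1.048 m/s
Re = VD/ν = 1.048·0.227/1.51×10^-6 = 1.57×10^5 → turbulent
ε/D = 0.52/227 = 0.00229
Haaland: f = 0.02524
h_f = f(L/D)V²/(2g) = 0.02524·(2060/0.227)·1.048²/(2·9.81) = 12.81 m
Δp = ρg·h_f = 1000·9.81·12.81 = 125.7 kPa

Δp ≈ 126 kPa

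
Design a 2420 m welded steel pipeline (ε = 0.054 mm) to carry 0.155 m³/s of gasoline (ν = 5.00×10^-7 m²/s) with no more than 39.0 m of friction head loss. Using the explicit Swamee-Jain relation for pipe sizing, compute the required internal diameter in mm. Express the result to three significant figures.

D ≈ 285 mm

Swamee-Jain (Type III): D = 0.66·[ε^1.25·(LQ²/(gh_f))^4.75 + ν·Q^9.4·(L/(gh_f))^5.2]^0.04
LQ²/(gh_f) = 0.1520; L/(gh_f) = 6.325
Term 1 = ε^1.25·(…)^4.75 = 6.01×10^-10; Term 2 = ν·Q^9.4·(…)^5.2 = 1.79×10^-10
D = 0.66·(6.01×10^-10 + 1.79×10^-10)^0.04 = 0.2853 m = 285 mm
Check: V = 2.43 m/s, Re = 1.38×10^6, f = 0.01440, h_f = 36.6 m ≈ 39.0 m ✓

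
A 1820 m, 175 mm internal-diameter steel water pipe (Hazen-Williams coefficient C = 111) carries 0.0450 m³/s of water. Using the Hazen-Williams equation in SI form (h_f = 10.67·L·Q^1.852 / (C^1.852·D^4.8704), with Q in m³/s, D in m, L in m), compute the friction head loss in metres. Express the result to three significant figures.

h_f ≈ 49.3 m

h_f = 10.67·1820·0.0450^1.852 / (111^1.852·0.175^4.8704) = 49.29 m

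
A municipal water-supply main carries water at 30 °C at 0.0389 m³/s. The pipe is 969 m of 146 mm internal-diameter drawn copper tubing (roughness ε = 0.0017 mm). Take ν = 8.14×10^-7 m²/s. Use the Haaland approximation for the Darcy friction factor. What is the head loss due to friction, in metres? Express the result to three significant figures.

V = 4Q/(πD²) = 4·0.0389/(π·0.146²) = 2.324 m/s
Re = VD/ν = 2.324·0.146/8.14×10^-7 = 4.17×10^5 → turbulent
ε/D = 0.0017/146 = 1.16×10^-5
Haaland: f = 0.01362
h_f = f(L/D)V²/(2g) = 0.01362·(969/0.146)·2.324²/(2·9.81) = 24.87 m

h_f ≈ 24.9 m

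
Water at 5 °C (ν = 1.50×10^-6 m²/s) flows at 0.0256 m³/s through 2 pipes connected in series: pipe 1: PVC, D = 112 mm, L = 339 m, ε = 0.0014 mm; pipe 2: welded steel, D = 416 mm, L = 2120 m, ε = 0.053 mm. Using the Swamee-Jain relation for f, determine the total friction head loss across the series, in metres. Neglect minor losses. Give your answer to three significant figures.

Pipe 1: V = 2.598 m/s, Re = 1.94×10^5, ε/D = 1.25×10^-5, f = 0.01574, h_1 = f(L/D)V²/2g = 16.39 m
Pipe 2: V = 0.1883 m/s, Re = 5.22×10^4, ε/D = 1.27×10^-4, f = 0.02108, h_2 = f(L/D)V²/2g = 0.1943 m
Series → Q common, losses add: H = Σh = 16.59 m

H ≈ 16.6 m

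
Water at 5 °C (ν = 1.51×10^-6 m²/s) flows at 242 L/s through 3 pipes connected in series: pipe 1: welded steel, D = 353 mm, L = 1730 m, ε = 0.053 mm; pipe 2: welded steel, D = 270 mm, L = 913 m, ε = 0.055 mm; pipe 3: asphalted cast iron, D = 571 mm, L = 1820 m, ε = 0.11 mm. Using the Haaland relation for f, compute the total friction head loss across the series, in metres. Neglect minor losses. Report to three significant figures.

Pipe 1: V = 2.473 m/s, Re = 5.78×10^5, ε/D = 1.50×10^-4, f = 0.01460, h_1 = f(L/D)V²/2g = 22.30 m
Pipe 2: V = 4.227 m/s, Re = 7.56×10^5, ε/D = 2.04×10^-4, f = 0.01487, h_2 = f(L/D)V²/2g = 45.80 m
Pipe 3: V = 0.9450 m/s, Re = 3.57×10^5, ε/D = 1.93×10^-4, f = 0.01571, h_3 = f(L/D)V²/2g = 2.279 m
Series → Q common, losses add: H = Σh = 70.38 m

H ≈ 70.4 m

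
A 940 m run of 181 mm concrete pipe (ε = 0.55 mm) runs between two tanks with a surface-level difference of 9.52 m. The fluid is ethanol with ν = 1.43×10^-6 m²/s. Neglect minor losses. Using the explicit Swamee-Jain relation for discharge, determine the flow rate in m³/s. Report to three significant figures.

Q ≈ 0.0296 m³/s

Swamee-Jain (Type II): Q = -0.965·√(gD⁵h_f/L)·ln[ε/(3.7D) + √(3.17ν²L/(gD³h_f))]
√(gD⁵h_f/L) = √(9.81·0.181⁵·9.52/940) = 0.004393
ε/(3.7D) = 8.21×10^-4; √(3.17ν²L/(gD³h_f)) = 1.05×10^-4
Q = -0.965·0.004393·ln(9.262×10^-4) = 0.02961 m³/s
Check: V = 1.15 m/s, Re = 1.46×10^5, f = 0.02738, h_f = 9.60 m ≈ 9.52 m ✓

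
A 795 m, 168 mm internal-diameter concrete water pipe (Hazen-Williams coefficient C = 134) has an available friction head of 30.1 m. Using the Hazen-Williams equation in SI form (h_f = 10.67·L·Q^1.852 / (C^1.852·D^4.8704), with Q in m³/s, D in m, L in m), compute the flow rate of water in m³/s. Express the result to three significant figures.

Rearranging: Q = [h_f·C^1.852·D^4.8704 / (10.67·L)]^(1/1.852)
Q = [30.1·134^1.852·0.168^4.8704 / (10.67·795)]^0.540 = 0.05847 m³/s

Q ≈ 0.0585 m³/s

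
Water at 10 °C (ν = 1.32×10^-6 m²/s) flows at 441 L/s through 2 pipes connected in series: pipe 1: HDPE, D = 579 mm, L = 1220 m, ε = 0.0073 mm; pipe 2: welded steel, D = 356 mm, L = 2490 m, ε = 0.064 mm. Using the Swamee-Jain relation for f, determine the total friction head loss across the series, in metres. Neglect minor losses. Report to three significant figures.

Pipe 1: V = 1.675 m/s, Re = 7.35×10^5, ε/D = 1.26×10^-5, f = 0.01249, h_1 = f(L/D)V²/2g = 3.763 m
Pipe 2: V = 4.430 m/s, Re = 1.19×10^6, ε/D = 1.80×10^-4, f = 0.01440, h_2 = f(L/D)V²/2g = 100.7 m
Series → Q common, losses add: H = Σh = 104.5 m

H ≈ 105 m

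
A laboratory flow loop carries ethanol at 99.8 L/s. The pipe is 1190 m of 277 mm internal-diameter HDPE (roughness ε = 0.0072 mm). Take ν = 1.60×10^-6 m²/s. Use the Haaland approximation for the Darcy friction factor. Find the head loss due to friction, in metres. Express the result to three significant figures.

V = 4Q/(πD²) = 4·0.0998/(π·0.277²) = 1.656 m/s
Re = VD/ν = 1.656·0.277/1.60×10^-6 = 2.87×10^5 → turbulent
ε/D = 0.0072/277 = 2.60×10^-5
Haaland: f = 0.01468
h_f = f(L/D)V²/(2g) = 0.01468·(1190/0.277)·1.656²/(2·9.81) = 8.815 m

h_f ≈ 8.81 m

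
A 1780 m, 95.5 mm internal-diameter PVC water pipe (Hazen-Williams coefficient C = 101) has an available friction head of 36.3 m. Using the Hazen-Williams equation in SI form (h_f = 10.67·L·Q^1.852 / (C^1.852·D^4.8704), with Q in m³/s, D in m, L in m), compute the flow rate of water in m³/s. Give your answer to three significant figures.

Q ≈ 0.00714 m³/s

Rearranging: Q = [h_f·C^1.852·D^4.8704 / (10.67·L)]^(1/1.852)
Q = [36.3·101^1.852·0.0955^4.8704 / (10.67·1780)]^0.540 = 0.007144 m³/s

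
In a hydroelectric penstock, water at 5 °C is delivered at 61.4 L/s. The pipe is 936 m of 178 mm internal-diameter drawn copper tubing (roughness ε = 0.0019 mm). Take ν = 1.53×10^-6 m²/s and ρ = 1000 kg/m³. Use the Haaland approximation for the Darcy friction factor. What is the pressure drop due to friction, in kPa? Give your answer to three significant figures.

Δp ≈ 233 kPa

V = 4Q/(πD²) = 4·0.0614/(π·0.178²) = 2.467 m/s
Re = VD/ν = 2.467·0.178/1.53×10^-6 = 2.87×10^5 → turbulent
ε/D = 0.0019/178 = 1.07×10^-5
Haaland: f = 0.01455
h_f = f(L/D)V²/(2g) = 0.01455·(936/0.178)·2.467²/(2·9.81) = 23.73 m
Δp = ρg·h_f = 1000·9.81·23.73 = 232.8 kPa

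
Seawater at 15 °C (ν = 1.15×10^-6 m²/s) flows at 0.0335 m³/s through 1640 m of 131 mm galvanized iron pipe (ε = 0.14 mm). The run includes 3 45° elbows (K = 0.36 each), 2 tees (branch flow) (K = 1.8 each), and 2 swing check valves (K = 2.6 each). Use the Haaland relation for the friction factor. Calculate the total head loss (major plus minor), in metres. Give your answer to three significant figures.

H_L ≈ 85.3 m

V = 4Q/(πD²) = 2.485 m/s; V²/2g = 0.3149 m
Re = 2.83×10^5, ε/D = 0.00107 → f = 0.02085 (Haaland)
Major: h_f = f(L/D)·V²/2g = 0.02085·12519·0.3149 = 82.21 m
Minor: ΣK = 9.88; h_m = ΣK·V²/2g = 3.111 m
Total H_L = 82.21 + 3.111 = 85.32 m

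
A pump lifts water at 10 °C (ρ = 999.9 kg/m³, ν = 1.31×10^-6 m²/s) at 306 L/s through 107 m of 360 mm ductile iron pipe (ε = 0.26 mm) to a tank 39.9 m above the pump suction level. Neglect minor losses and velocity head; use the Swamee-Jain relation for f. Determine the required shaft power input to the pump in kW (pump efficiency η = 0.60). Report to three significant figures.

P_shaft ≈ 212 kW

V = 4Q/(πD²) = 3.006 m/s; Re = 8.26×10^5; ε/D = 7.22×10^-4; f = 0.01873
h_f = f(L/D)V²/2g = 2.565 m
Total head H = z + h_f = 39.9 + 2.565 = 42.46 m
P_hyd = ρgQH = 999.9·9.81·0.306·42.46 = 127.5 kW
P_shaft = P_hyd/η = 127.5/0.60 = 212.4 kW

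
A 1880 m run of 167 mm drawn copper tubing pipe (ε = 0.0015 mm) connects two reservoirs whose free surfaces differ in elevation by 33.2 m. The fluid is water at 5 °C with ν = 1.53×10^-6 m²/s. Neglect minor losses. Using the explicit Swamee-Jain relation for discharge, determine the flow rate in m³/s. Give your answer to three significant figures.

Q ≈ 0.0422 m³/s

Swamee-Jain (Type II): Q = -0.965·√(gD⁵h_f/L)·ln[ε/(3.7D) + √(3.17ν²L/(gD³h_f))]
√(gD⁵h_f/L) = √(9.81·0.167⁵·33.2/1880) = 0.004744
ε/(3.7D) = 2.43×10^-6; √(3.17ν²L/(gD³h_f)) = 9.59×10^-5
Q = -0.965·0.004744·ln(9.833×10^-5) = 0.04224 m³/s
Check: V = 1.93 m/s, Re = 2.10×10^5, f = 0.01546, h_f = 33.0 m ≈ 33.2 m ✓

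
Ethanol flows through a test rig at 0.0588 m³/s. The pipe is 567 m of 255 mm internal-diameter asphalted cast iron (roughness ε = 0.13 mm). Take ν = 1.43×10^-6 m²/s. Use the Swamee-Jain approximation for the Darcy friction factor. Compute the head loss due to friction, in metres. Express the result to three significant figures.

h_f ≈ 2.85 m

V = 4Q/(πD²) = 4·0.0588/(π·0.255²) = 1.151 m/s
Re = VD/ν = 1.151·0.255/1.43×10^-6 = 2.05×10^5 → turbulent
ε/D = 0.13/255 = 5.10×10^-4
Swamee-Jain: f = 0.01894
h_f = f(L/D)V²/(2g) = 0.01894·(567/0.255)·1.151²/(2·9.81) = 2.845 m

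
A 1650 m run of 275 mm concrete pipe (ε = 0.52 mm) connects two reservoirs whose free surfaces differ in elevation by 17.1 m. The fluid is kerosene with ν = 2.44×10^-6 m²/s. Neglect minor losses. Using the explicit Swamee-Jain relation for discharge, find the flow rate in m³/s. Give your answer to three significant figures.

Swamee-Jain (Type II): Q = -0.965·√(gD⁵h_f/L)·ln[ε/(3.7D) + √(3.17ν²L/(gD³h_f))]
√(gD⁵h_f/L) = √(9.81·0.275⁵·17.1/1650) = 0.01265
ε/(3.7D) = 5.11×10^-4; √(3.17ν²L/(gD³h_f)) = 9.45×10^-5
Q = -0.965·0.01265·ln(6.055×10^-4) = 0.09041 m³/s
Check: V = 1.52 m/s, Re = 1.72×10^5, f = 0.02433, h_f = 17.2 m ≈ 17.1 m ✓

Q ≈ 0.0904 m³/s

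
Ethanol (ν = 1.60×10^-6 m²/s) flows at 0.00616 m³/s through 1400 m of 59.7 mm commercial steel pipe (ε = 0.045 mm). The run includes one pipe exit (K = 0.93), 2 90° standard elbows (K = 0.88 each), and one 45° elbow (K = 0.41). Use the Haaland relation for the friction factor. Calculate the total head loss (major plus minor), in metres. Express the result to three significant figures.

H_L ≈ 125 m

V = 4Q/(πD²) = 2.201 m/s; V²/2g = 0.2468 m
Re = 8.21×10^4, ε/D = 7.54×10^-4 → f = 0.02154 (Haaland)
Major: h_f = f(L/D)·V²/2g = 0.02154·23451·0.2468 = 124.7 m
Minor: ΣK = 3.10; h_m = ΣK·V²/2g = 0.7652 m
Total H_L = 124.7 + 0.7652 = 125.5 m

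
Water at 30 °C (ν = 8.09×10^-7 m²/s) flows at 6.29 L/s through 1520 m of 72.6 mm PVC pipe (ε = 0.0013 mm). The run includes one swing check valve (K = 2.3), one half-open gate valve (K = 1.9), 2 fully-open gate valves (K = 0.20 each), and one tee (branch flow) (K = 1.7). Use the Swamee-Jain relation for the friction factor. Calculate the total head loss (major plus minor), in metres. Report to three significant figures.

H_L ≈ 42.4 m

V = 4Q/(πD²) = 1.519 m/s; V²/2g = 0.1177 m
Re = 1.36×10^5, ε/D = 1.79×10^-5 → f = 0.01689 (Swamee-Jain)
Major: h_f = f(L/D)·V²/2g = 0.01689·20937·0.1177 = 41.61 m
Minor: ΣK = 6.30; h_m = ΣK·V²/2g = 0.7413 m
Total H_L = 41.61 + 0.7413 = 42.35 m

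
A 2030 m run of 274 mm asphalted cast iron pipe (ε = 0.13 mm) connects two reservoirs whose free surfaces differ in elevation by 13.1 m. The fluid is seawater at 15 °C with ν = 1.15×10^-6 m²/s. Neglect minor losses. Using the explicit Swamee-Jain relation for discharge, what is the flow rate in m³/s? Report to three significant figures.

Swamee-Jain (Type II): Q = -0.965·√(gD⁵h_f/L)·ln[ε/(3.7D) + √(3.17ν²L/(gD³h_f))]
√(gD⁵h_f/L) = √(9.81·0.274⁵·13.1/2030) = 0.009888
ε/(3.7D) = 1.28×10^-4; √(3.17ν²L/(gD³h_f)) = 5.67×10^-5
Q = -0.965·0.009888·ln(1.850×10^-4) = 0.08201 m³/s
Check: V = 1.39 m/s, Re = 3.31×10^5, f = 0.01805, h_f = 13.2 m ≈ 13.1 m ✓

Q ≈ 0.0820 m³/s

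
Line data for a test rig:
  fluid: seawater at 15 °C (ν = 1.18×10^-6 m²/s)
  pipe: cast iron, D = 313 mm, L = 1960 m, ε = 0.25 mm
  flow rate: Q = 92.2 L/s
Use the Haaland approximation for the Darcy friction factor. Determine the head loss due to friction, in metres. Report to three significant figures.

V = 4Q/(πD²) = 4·0.0922/(π·0.313²) = 1.198 m/s
Re = VD/ν = 1.198·0.313/1.18×10^-6 = 3.18×10^5 → turbulent
ε/D = 0.25/313 = 7.99×10^-4
Haaland: f = 0.01958
h_f = f(L/D)V²/(2g) = 0.01958·(1960/0.313)·1.198²/(2·9.81) = 8.972 m

h_f ≈ 8.97 m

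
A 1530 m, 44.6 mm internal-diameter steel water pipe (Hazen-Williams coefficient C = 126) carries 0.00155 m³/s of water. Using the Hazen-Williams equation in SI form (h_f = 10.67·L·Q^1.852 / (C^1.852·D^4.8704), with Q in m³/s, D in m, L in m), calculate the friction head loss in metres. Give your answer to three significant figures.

h_f ≈ 49.9 m

h_f = 10.67·1530·0.00155^1.852 / (126^1.852·0.0446^4.8704) = 49.86 m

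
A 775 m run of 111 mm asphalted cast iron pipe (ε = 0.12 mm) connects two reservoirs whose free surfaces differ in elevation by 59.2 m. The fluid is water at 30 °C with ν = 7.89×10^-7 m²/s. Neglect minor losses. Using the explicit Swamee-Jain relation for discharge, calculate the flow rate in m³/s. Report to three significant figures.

Swamee-Jain (Type II): Q = -0.965·√(gD⁵h_f/L)·ln[ε/(3.7D) + √(3.17ν²L/(gD³h_f))]
√(gD⁵h_f/L) = √(9.81·0.111⁵·59.2/775) = 0.003553
ε/(3.7D) = 2.92×10^-4; √(3.17ν²L/(gD³h_f)) = 4.39×10^-5
Q = -0.965·0.003553·ln(3.361×10^-4) = 0.02743 m³/s
Check: V = 2.83 m/s, Re = 3.99×10^5, f = 0.02085, h_f = 59.6 m ≈ 59.2 m ✓

Q ≈ 0.0274 m³/s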